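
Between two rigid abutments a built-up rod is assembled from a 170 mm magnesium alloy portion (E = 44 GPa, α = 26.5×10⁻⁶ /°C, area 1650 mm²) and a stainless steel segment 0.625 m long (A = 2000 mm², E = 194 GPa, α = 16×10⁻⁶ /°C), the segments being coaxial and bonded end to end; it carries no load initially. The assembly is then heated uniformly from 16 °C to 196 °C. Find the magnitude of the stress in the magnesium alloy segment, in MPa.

Free thermal expansion of the whole bar: Σ αᵢΔT Lᵢ = 26.5×10⁻⁶×180×170 + 16×10⁻⁶×180×625 = 2.611 mm.
The walls prevent any net length change, so an axial force P (same in every segment) develops. Compatibility: P · Σ Lᵢ/(AᵢEᵢ) = δ_free.
Σ Lᵢ/(AᵢEᵢ) = 170/(1650×44×10³) + 625/(2000×194×10³) = 3.952×10⁻⁶ mm/N.
So P = 2.611 / 3.952×10⁻⁶ = 660.6 kN, compressive.
σ_{magnesium alloy} = P / A = 660600 / 1650 = 400.4 MPa.

σ ≈ 400 MPa (compressive)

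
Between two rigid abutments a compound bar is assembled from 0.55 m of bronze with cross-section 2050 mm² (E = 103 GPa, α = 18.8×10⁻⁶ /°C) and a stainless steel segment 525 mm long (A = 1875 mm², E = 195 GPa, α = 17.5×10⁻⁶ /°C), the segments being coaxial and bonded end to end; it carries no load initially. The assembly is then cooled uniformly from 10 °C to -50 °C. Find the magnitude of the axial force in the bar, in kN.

If the supports were absent, the total length change would be Σ αᵢΔT Lᵢ = 18.8×10⁻⁶×60×550 + 17.5×10⁻⁶×60×525 = 1.172 mm.
The rigid supports impose zero overall length change; the single axial force P common to all segments must satisfy P Σ Lᵢ/(AᵢEᵢ) = δ_free.
The series flexibility is Σ Lᵢ/(AᵢEᵢ) = 550/(2050×103×10³) + 525/(1875×195×10³) = 4.041×10⁻⁶ mm/N.
Hence P = δ_free / Σ(L/AE) = 1.172/4.041×10⁻⁶ = 290 kN (tensile).

P ≈ 290 kN (tensile)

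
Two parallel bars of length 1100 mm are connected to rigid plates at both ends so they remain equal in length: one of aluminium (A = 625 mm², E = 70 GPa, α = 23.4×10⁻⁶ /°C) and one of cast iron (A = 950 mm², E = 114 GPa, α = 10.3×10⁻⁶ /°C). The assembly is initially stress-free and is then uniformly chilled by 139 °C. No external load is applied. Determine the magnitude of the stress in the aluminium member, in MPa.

The aluminium has the larger α, so on cooling it would change length more than the cast iron if both were free. The rigid plates force a common final length, so the aluminium is put into tension and the cast iron into compression, with equal and opposite forces P (no external load).
Setting the final lengths equal and cancelling L: (α₁ − α₂)ΔT = P/(A₁E₁) + P/(A₂E₂).
|α₁ − α₂|·ΔT = 13.1×10⁻⁶ × 139 = 0.001821.
1/(A₁E₁) + 1/(A₂E₂) = 1/(625×70×10³) + 1/(950×114×10³) = 3.209×10⁻⁸ N⁻¹.
P = 0.001821 / 3.209×10⁻⁸ = 56740 N = 56.74 kN.
σ_{aluminium} = P/A₁ = 56740/625 = 90.79 MPa, tensile.

σ ≈ 90.8 MPa (tensile)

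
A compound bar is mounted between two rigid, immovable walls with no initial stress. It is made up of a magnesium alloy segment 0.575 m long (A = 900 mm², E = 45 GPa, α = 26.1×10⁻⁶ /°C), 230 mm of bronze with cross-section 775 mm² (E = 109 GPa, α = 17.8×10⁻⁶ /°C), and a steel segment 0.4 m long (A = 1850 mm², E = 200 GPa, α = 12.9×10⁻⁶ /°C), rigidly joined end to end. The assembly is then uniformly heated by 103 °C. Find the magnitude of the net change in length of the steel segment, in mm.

|ΔL| ≈ 0.381 mm

Free thermal expansion of the whole bar: Σ αᵢΔT Lᵢ = 26.1×10⁻⁶×103×575 + 17.8×10⁻⁶×103×230 + 12.9×10⁻⁶×103×400 = 2.499 mm.
The walls prevent any net length change, so an axial force P (same in every segment) develops. Compatibility: P · Σ Lᵢ/(AᵢEᵢ) = δ_free.
The series flexibility is Σ Lᵢ/(AᵢEᵢ) = 575/(900×45×10³) + 230/(775×109×10³) + 400/(1850×200×10³) = 1.8×10⁻⁵ mm/N.
P = 2.499 / 1.8×10⁻⁵ = 138800 N = 138.8 kN, compressive.
For the steel segment, free thermal change = 12.9×10⁻⁶×103×400 = 0.5315 mm and elastic change from P = 138800×400/(1850×200×10³) = 0.1501 mm; these oppose, so the net change is 0.381 mm (segment lengthens).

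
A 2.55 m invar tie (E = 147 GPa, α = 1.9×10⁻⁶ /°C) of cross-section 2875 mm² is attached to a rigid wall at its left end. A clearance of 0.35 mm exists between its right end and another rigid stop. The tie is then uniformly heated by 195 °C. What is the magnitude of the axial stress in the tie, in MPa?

σ ≈ 34.3 MPa (compressive)

Free thermal elongation = αΔT L = 1.9×10⁻⁶ × 195 × 2550 = 0.9448 mm.
After closing the 0.35 mm clearance, 0.9448 − 0.35 = 0.5948 mm of expansion remains to be suppressed by the wall.
Compatibility: PL/(AE) = 0.5948 mm, so σ = P/A = E × (0.5948/2550) = 34.29 MPa.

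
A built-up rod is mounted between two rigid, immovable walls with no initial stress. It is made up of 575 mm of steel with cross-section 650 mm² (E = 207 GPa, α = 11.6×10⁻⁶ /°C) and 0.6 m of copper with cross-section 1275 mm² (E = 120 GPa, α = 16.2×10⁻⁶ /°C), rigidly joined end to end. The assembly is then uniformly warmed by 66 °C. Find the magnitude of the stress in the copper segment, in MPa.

σ ≈ 104 MPa (compressive)

With the walls removed the bar would change length by δ_free = Σ αᵢΔT Lᵢ = 11.6×10⁻⁶×66×575 + 16.2×10⁻⁶×66×600 = 1.082 mm.
The walls prevent any net length change, so an axial force P (same in every segment) develops. Compatibility: P · Σ Lᵢ/(AᵢEᵢ) = δ_free.
The series flexibility is Σ Lᵢ/(AᵢEᵢ) = 575/(650×207×10³) + 600/(1275×120×10³) = 8.195×10⁻⁶ mm/N.
P = 1.082 / 8.195×10⁻⁶ = 132000 N = 132 kN, compressive.
σ_{copper} = P / A = 132000 / 1275 = 103.5 MPa.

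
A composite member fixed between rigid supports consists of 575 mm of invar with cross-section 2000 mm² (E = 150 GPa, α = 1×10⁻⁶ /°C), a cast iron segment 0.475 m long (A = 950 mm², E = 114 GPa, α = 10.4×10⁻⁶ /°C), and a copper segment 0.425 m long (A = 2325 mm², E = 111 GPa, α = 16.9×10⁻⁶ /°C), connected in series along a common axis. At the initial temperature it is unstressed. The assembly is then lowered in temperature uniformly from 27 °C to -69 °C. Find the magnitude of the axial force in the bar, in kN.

P ≈ 153 kN (tensile)

With the walls removed the bar would change length by δ_free = Σ αᵢΔT Lᵢ = 1×10⁻⁶×96×575 + 10.4×10⁻⁶×96×475 + 16.9×10⁻⁶×96×425 = 1.219 mm.
Since the ends are fixed, an axial force P builds up, equal in every segment, with P · Σ Lᵢ/(AᵢEᵢ) = δ_free.
The series flexibility is Σ Lᵢ/(AᵢEᵢ) = 575/(2000×150×10³) + 475/(950×114×10³) + 425/(2325×111×10³) = 7.949×10⁻⁶ mm/N.
So P = 1.219 / 7.949×10⁻⁶ = 153.3 kN, tensile.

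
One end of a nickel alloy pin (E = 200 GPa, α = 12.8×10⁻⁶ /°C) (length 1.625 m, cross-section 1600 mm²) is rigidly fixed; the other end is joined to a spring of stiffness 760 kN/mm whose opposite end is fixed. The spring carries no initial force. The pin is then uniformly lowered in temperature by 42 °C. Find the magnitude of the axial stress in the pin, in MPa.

Free thermal contraction: δ_free = αΔT L = 12.8×10⁻⁶ × 42 × 1625 = 0.8736 mm.
With a force P in the spring, the elastic change of the pin is PL/(AE) and that of the spring is P/k; compatibility requires their sum to equal δ_free.
P [ L/(AE) + 1/k ] = δ_free → P [ 1625/(1600×200×10³) + 1/(760×10³) ] = 0.8736.
P = 0.8736 / 6.394×10⁻⁶ = 136600 N.
σ = P/A = 136600/1600 = 85.39 MPa.

σ ≈ 85.4 MPa (tensile)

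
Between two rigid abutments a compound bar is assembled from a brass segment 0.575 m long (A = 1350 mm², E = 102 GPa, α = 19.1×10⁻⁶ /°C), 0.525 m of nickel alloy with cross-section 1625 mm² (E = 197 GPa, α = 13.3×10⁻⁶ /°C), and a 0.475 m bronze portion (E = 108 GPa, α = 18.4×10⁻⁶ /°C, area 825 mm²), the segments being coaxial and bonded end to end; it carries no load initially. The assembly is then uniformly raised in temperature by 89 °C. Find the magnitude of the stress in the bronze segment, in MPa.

σ ≈ 258 MPa (compressive)

With the walls removed the bar would change length by δ_free = Σ αᵢΔT Lᵢ = 19.1×10⁻⁶×89×575 + 13.3×10⁻⁶×89×525 + 18.4×10⁻⁶×89×475 = 2.377 mm.
Since the ends are fixed, an axial force P builds up, equal in every segment, with P · Σ Lᵢ/(AᵢEᵢ) = δ_free.
The series flexibility is Σ Lᵢ/(AᵢEᵢ) = 575/(1350×102×10³) + 525/(1625×197×10³) + 475/(825×108×10³) = 1.115×10⁻⁵ mm/N.
So P = 2.377 / 1.115×10⁻⁵ = 213.2 kN, compressive.
σ_{bronze} = P / A = 213200 / 825 = 258.5 MPa.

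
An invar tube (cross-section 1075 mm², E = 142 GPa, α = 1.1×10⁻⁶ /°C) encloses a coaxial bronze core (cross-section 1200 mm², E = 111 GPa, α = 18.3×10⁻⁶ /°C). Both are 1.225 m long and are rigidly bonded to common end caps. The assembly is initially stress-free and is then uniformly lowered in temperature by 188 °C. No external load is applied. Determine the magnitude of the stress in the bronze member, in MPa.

Equilibrium of a rigid end plate with no external load gives equal and opposite internal forces ±P in the two members. Since α_{bronze} > α_{invar}, cooling drives the bronze into tension and the invar into compression.
Equating the net (thermal + elastic) strains gives |α₁ − α₂|·ΔT = P·[1/(A₁E₁) + 1/(A₂E₂)].
|α₁ − α₂|·ΔT = 17.2×10⁻⁶ × 188 = 0.003234.
1/(A₁E₁) + 1/(A₂E₂) = 1/(1075×142×10³) + 1/(1200×111×10³) = 1.406×10⁻⁸ N⁻¹.
P = 0.003234 / 1.406×10⁻⁸ = 230000 N = 230 kN.
σ_{bronze} = P/A₂ = 230000/1200 = 191.7 MPa, tensile.

σ ≈ 192 MPa (tensile)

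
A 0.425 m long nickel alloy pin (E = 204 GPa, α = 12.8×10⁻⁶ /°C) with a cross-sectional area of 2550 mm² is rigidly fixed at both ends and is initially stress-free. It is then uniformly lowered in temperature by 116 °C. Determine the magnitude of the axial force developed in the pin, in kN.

P ≈ 772 kN (tensile)

The ends cannot move, so σ = EαΔT = 204×10³ × 12.8×10⁻⁶ × 116 = 302.9 MPa.
Then P = σA = 302.9 × 2550 mm² = 772.4 kN, tensile.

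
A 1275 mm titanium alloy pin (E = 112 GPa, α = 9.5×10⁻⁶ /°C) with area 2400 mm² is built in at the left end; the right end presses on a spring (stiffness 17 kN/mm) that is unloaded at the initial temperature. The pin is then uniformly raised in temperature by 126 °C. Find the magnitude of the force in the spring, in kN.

P ≈ 24 kN

Free thermal expansion: δ_free = αΔT L = 9.5×10⁻⁶ × 126 × 1275 = 1.526 mm.
Let P be the compressive force at the spring. The pin shortens elastically by PL/(AE) and the spring compresses by P/k; together these equal δ_free.
P [ L/(AE) + 1/k ] = δ_free → P [ 1275/(2400×112×10³) + 1/(17×10³) ] = 1.526.
P = 1.526 / 6.357×10⁻⁵ = 24010 N.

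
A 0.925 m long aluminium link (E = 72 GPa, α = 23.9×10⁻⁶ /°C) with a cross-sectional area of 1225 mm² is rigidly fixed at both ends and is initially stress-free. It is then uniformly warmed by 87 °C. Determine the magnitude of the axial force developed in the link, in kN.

P ≈ 183 kN (compressive)

With zero net strain, σ = E·αΔT = 72 GPa × 23.9×10⁻⁶ × 87 = 149.7 MPa.
Axial force P = σA = 149.7 × 1225 = 183400 N = 183.4 kN, compressive.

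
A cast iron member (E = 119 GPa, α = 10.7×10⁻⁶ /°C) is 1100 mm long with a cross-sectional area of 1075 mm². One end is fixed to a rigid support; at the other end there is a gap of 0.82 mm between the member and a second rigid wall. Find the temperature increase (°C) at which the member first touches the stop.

Contact occurs when the free expansion equals the gap: αΔT L = 0.82 mm.
ΔT = 0.82 / (10.7×10⁻⁶ × 1100) = 69.67 °C.

ΔT ≈ 69.7 °C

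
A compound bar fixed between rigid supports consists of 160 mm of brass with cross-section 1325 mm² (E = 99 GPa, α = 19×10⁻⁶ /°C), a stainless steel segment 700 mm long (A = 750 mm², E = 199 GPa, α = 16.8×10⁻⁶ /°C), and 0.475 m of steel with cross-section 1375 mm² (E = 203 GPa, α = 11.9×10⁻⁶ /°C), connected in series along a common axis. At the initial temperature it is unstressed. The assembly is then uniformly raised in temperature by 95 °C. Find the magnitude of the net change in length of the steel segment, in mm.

|ΔL| ≈ 0.103 mm

Free thermal expansion of the whole bar: Σ αᵢΔT Lᵢ = 19×10⁻⁶×95×160 + 16.8×10⁻⁶×95×700 + 11.9×10⁻⁶×95×475 = 1.943 mm.
The walls prevent any net length change, so an axial force P (same in every segment) develops. Compatibility: P · Σ Lᵢ/(AᵢEᵢ) = δ_free.
Σ Lᵢ/(AᵢEᵢ) = 160/(1325×99×10³) + 700/(750×199×10³) + 475/(1375×203×10³) = 7.612×10⁻⁶ mm/N.
So P = 1.943 / 7.612×10⁻⁶ = 255.3 kN, compressive.
For the steel segment, free thermal change = 11.9×10⁻⁶×95×475 = 0.537 mm and elastic change from P = 255300×475/(1375×203×10³) = 0.4344 mm; these oppose, so the net change is 0.103 mm (segment lengthens).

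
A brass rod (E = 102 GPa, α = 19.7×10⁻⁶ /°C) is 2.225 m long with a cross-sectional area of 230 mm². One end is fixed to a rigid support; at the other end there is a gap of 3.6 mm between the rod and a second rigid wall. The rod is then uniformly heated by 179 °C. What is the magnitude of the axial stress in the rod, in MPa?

σ ≈ 195 MPa (compressive)

Unrestrained expansion: δ_free = αΔT L = 19.7×10⁻⁶ × 179 × 2225 = 7.846 mm.
After closing the 3.6 mm clearance, 7.846 − 3.6 = 4.246 mm of expansion remains to be suppressed by the wall.
Compatibility: PL/(AE) = 4.246 mm, so σ = P/A = E × (4.246/2225) = 194.6 MPa.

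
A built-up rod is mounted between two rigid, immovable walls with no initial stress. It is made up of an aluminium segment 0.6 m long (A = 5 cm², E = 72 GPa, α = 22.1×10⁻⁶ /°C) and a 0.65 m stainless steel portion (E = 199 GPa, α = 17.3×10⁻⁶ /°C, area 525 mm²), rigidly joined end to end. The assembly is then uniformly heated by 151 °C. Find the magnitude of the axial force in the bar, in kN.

P ≈ 162 kN (compressive)

Free thermal expansion of the whole bar: Σ αᵢΔT Lᵢ = 22.1×10⁻⁶×151×600 + 17.3×10⁻⁶×151×650 = 3.7 mm.
The rigid supports impose zero overall length change; the single axial force P common to all segments must satisfy P Σ Lᵢ/(AᵢEᵢ) = δ_free.
Σ Lᵢ/(AᵢEᵢ) = 600/(500×72×10³) + 650/(525×199×10³) = 2.289×10⁻⁵ mm/N.
P = 3.7 / 2.289×10⁻⁵ = 161700 N = 161.7 kN, compressive.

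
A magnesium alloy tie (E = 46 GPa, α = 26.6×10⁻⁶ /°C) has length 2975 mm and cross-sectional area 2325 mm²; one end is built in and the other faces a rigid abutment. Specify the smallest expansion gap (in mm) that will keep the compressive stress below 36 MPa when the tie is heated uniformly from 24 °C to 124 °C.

g ≈ 5.59 mm

With no wall the tie would lengthen by αΔT L = 26.6×10⁻⁶ × 100 × 2975 = 7.913 mm.
At the allowable stress the elastic shortening the wall may impose is σL/E = 36 × 2975 / (46×10³) = 2.328 mm.
So the gap has to take up the difference, g_min = δ_free − σL/E = 7.913 − 2.328 = 5.585 mm.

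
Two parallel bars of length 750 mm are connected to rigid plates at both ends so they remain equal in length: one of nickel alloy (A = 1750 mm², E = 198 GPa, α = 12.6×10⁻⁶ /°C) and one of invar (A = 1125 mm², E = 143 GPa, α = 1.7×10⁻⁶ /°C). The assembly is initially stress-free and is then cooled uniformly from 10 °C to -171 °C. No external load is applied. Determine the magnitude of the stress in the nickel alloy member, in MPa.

Both members must finish at the same length. With the larger α, the nickel alloy tends to over-contract; the plates restrain it, putting the nickel alloy in tension and the invar in compression. With no external load the two internal forces are equal and opposite, magnitude P.
Equating the net (thermal + elastic) strains gives |α₁ − α₂|·ΔT = P·[1/(A₁E₁) + 1/(A₂E₂)].
|α₁ − α₂|·ΔT = 10.9×10⁻⁶ × 181 = 0.001973.
1/(A₁E₁) + 1/(A₂E₂) = 1/(1750×198×10³) + 1/(1125×143×10³) = 9.102×10⁻⁹ N⁻¹.
P = 0.001973 / 9.102×10⁻⁹ = 216800 N = 216.8 kN.
σ_{nickel alloy} = P/A₁ = 216800/1750 = 123.9 MPa, tensile.

σ ≈ 124 MPa (tensile)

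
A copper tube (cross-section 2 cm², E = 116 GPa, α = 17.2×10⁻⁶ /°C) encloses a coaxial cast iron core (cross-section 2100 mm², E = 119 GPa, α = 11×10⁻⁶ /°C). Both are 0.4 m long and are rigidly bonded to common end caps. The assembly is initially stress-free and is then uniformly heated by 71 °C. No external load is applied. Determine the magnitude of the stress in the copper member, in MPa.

σ ≈ 46.7 MPa (compressive)

Equilibrium of a rigid end plate with no external load gives equal and opposite internal forces ±P in the two members. Since α_{copper} > α_{cast iron}, heating drives the copper into compression and the cast iron into tension.
Compatibility of the two members (thermal + elastic change equal): (α₁ − α₂)ΔT = P·[1/(A₁E₁) + 1/(A₂E₂)].
|α₁ − α₂|·ΔT = 6.2×10⁻⁶ × 71 = 0.0004402.
1/(A₁E₁) + 1/(A₂E₂) = 1/(200×116×10³) + 1/(2100×119×10³) = 4.711×10⁻⁸ N⁻¹.
P = 0.0004402 / 4.711×10⁻⁸ = 9345 N = 9.345 kN.
σ_{copper} = P/A₁ = 9345/200 = 46.73 MPa, compressive.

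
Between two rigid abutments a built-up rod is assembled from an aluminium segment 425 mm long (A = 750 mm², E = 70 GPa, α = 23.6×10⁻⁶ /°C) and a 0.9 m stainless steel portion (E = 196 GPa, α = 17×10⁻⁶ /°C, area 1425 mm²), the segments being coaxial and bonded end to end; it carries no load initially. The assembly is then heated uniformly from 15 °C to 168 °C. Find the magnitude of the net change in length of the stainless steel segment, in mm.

With the walls removed the bar would change length by δ_free = Σ αᵢΔT Lᵢ = 23.6×10⁻⁶×153×425 + 17×10⁻⁶×153×900 = 3.875 mm.
The walls prevent any net length change, so an axial force P (same in every segment) develops. Compatibility: P · Σ Lᵢ/(AᵢEᵢ) = δ_free.
The series flexibility is Σ Lᵢ/(AᵢEᵢ) = 425/(750×70×10³) + 900/(1425×196×10³) = 1.132×10⁻⁵ mm/N.
So P = 3.875 / 1.132×10⁻⁵ = 342.4 kN, compressive.
For the stainless steel segment, free thermal change = 17×10⁻⁶×153×900 = 2.341 mm and elastic change from P = 342400×900/(1425×196×10³) = 1.103 mm; these oppose, so the net change is 1.24 mm (segment lengthens).

|ΔL| ≈ 1.24 mm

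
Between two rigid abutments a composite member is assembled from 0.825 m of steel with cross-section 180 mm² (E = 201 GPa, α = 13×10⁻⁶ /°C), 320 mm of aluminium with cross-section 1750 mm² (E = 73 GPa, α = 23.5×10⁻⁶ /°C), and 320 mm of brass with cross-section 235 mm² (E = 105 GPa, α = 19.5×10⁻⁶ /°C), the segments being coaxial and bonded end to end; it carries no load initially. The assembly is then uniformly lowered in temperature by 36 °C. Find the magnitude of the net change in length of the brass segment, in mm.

|ΔL| ≈ 0.074 mm

With the walls removed the bar would change length by δ_free = Σ αᵢΔT Lᵢ = 13×10⁻⁶×36×825 + 23.5×10⁻⁶×36×320 + 19.5×10⁻⁶×36×320 = 0.8815 mm.
Since the ends are fixed, an axial force P builds up, equal in every segment, with P · Σ Lᵢ/(AᵢEᵢ) = δ_free.
Σ Lᵢ/(AᵢEᵢ) = 825/(180×201×10³) + 320/(1750×73×10³) + 320/(235×105×10³) = 3.828×10⁻⁵ mm/N.
Hence P = δ_free / Σ(L/AE) = 0.8815/3.828×10⁻⁵ = 23.03 kN (tensile).
For the brass segment, free thermal change = 19.5×10⁻⁶×36×320 = 0.2246 mm and elastic change from P = 23030×320/(235×105×10³) = 0.2987 mm; these oppose, so the net change is 0.074 mm (segment lengthens).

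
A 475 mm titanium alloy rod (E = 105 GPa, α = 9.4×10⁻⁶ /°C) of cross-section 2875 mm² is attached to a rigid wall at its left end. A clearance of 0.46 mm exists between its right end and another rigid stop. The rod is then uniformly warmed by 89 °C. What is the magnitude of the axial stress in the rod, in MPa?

Free thermal elongation = αΔT L = 9.4×10⁻⁶ × 89 × 475 = 0.3974 mm.
Since δ_free = 0.397 mm is less than the 0.46 mm gap, the rod never touches the wall. No axial force develops.

σ ≈ 0 MPa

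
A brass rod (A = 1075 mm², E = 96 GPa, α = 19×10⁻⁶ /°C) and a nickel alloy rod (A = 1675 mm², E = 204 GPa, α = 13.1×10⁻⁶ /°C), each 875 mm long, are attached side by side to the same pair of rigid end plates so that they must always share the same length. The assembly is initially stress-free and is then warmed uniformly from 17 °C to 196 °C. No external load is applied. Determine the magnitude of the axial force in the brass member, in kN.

P ≈ 83.7 kN (compressive in the brass)

The brass has the larger α, so on heating it would change length more than the nickel alloy if both were free. The rigid plates force a common final length, so the brass is put into compression and the nickel alloy into tension, with equal and opposite forces P (no external load).
Setting the final lengths equal and cancelling L: (α₁ − α₂)ΔT = P/(A₁E₁) + P/(A₂E₂).
|α₁ − α₂|·ΔT = 5.9×10⁻⁶ × 179 = 0.001056.
1/(A₁E₁) + 1/(A₂E₂) = 1/(1075×96×10³) + 1/(1675×204×10³) = 1.262×10⁻⁸ N⁻¹.
P = 0.001056 / 1.262×10⁻⁸ = 83710 N = 83.71 kN.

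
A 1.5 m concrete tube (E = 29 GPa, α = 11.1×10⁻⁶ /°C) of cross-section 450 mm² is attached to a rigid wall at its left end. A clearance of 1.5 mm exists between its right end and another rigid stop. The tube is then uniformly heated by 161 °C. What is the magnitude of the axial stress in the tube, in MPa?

Free thermal elongation = αΔT L = 11.1×10⁻⁶ × 161 × 1500 = 2.681 mm.
After closing the 1.5 mm clearance, 2.681 − 1.5 = 1.181 mm of expansion remains to be suppressed by the wall.
That suppressed elongation corresponds to σ = E·Δ/L = 29×10³ × 1.181/1500 = 22.83 MPa.

σ ≈ 22.8 MPa (compressive)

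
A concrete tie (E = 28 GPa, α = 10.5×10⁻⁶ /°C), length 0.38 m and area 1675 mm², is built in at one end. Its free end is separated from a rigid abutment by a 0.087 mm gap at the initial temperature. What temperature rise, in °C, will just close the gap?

ΔT ≈ 21.8 °C

The gap closes when αΔT L = 0.087 mm, since the tie is still unstressed at that instant.
So ΔT = g/(αL) = 0.087/(10.5×10⁻⁶ × 380) = 21.8 °C.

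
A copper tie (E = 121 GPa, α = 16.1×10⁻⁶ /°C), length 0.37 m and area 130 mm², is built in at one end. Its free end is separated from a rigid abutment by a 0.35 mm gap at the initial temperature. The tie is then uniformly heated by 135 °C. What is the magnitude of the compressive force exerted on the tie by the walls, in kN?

Free thermal elongation = αΔT L = 16.1×10⁻⁶ × 135 × 370 = 0.8042 mm.
This exceeds the 0.35 mm gap, so the wall pushes back. The portion of expansion that must be recovered elastically is δ_free − gap = 0.8042 − 0.35 = 0.4542 mm.
Compatibility: PL/(AE) = 0.4542 mm, so σ = P/A = E × (0.4542/370) = 148.5 MPa.
Force on the wall = σA = 148.5 × 130 mm² = 19.31 kN.

P ≈ 19.3 kN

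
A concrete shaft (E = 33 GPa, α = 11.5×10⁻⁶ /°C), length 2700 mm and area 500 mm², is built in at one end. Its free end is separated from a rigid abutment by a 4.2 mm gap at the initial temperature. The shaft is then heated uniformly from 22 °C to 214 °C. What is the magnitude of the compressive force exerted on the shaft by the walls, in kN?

P ≈ 10.8 kN

Unrestrained expansion: δ_free = αΔT L = 11.5×10⁻⁶ × 192 × 2700 = 5.962 mm.
After closing the 4.2 mm clearance, 5.962 − 4.2 = 1.762 mm of expansion remains to be suppressed by the wall.
That suppressed elongation corresponds to σ = E·Δ/L = 33×10³ × 1.762/2700 = 21.53 MPa.
Force on the wall = σA = 21.53 × 500 mm² = 10.77 kN.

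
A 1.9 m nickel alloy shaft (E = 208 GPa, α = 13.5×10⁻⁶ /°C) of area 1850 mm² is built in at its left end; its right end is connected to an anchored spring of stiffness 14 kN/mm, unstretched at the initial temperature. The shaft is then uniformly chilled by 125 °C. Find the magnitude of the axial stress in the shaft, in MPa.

σ ≈ 22.7 MPa (tensile)

If the spring were absent the shaft would shorten by αΔT L = 13.5×10⁻⁶ × 125 × 1900 = 3.206 mm.
Let P be the tensile force in the spring. The shaft extends elastically by PL/(AE) and the spring stretches by P/k; together these equal δ_free.
So P = δ_free / [L/(AE) + 1/k] = 3.206 / [ 1900/(1850×208×10³) + 1/(14×10³) ].
P = 3.206 / 7.637×10⁻⁵ = 41990 N.
σ = P/A = 41990/1850 = 22.69 MPa.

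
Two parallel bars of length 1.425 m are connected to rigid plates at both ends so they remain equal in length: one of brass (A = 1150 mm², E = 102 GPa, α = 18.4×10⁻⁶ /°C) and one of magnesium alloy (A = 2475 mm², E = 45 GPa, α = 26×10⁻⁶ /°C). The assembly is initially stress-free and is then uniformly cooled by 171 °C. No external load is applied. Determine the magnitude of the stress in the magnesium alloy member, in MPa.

The magnesium alloy has the larger α, so on cooling it would change length more than the brass if both were free. The rigid plates force a common final length, so the magnesium alloy is put into tension and the brass into compression, with equal and opposite forces P (no external load).
Setting the final lengths equal and cancelling L: (α₁ − α₂)ΔT = P/(A₁E₁) + P/(A₂E₂).
|α₁ − α₂|·ΔT = 7.6×10⁻⁶ × 171 = 0.0013.
1/(A₁E₁) + 1/(A₂E₂) = 1/(1150×102×10³) + 1/(2475×45×10³) = 1.75×10⁻⁸ N⁻¹.
P = 0.0013 / 1.75×10⁻⁸ = 74250 N = 74.25 kN.
σ_{magnesium alloy} = P/A₂ = 74250/2475 = 30 MPa, tensile.

σ ≈ 30 MPa (tensile)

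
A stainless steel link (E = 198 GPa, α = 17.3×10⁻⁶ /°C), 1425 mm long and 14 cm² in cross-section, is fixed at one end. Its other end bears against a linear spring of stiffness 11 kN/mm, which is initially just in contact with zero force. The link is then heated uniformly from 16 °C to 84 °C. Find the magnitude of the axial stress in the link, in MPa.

Free thermal expansion: δ_free = αΔT L = 17.3×10⁻⁶ × 68 × 1425 = 1.676 mm.
Let P be the compressive force at the spring. The link shortens elastically by PL/(AE) and the spring compresses by P/k; together these equal δ_free.
P [ L/(AE) + 1/k ] = δ_free → P [ 1425/(1400×198×10³) + 1/(11×10³) ] = 1.676.
P = 1.676 / 9.605×10⁻⁵ = 17450 N.
σ = P/A = 17450/1400 = 12.47 MPa.

σ ≈ 12.5 MPa (compressive)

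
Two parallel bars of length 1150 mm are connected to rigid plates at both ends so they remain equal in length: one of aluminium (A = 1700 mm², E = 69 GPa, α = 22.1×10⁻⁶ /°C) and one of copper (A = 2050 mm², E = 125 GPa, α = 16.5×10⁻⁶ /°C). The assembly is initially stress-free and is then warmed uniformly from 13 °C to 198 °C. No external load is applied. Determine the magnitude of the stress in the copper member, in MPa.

σ ≈ 40.7 MPa (tensile)

Both members must finish at the same length. With the larger α, the aluminium tends to over-expand; the plates restrain it, putting the aluminium in compression and the copper in tension. With no external load the two internal forces are equal and opposite, magnitude P.
Setting the final lengths equal and cancelling L: (α₁ − α₂)ΔT = P/(A₁E₁) + P/(A₂E₂).
|α₁ − α₂|·ΔT = 5.6×10⁻⁶ × 185 = 0.001036.
1/(A₁E₁) + 1/(A₂E₂) = 1/(1700×69×10³) + 1/(2050×125×10³) = 1.243×10⁻⁸ N⁻¹.
So P = 0.001036 / 1.243×10⁻⁸ = 83.36 kN.
σ_{copper} = P/A₂ = 83360/2050 = 40.66 MPa, tensile.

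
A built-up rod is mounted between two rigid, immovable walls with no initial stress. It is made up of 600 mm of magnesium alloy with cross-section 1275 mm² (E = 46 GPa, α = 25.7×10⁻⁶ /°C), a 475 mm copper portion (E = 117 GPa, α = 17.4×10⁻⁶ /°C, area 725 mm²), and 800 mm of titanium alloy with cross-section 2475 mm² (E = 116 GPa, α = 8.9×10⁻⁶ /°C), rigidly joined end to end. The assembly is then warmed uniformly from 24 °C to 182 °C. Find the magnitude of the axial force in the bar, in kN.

Free thermal expansion of the whole bar: Σ αᵢΔT Lᵢ = 25.7×10⁻⁶×158×600 + 17.4×10⁻⁶×158×475 + 8.9×10⁻⁶×158×800 = 4.867 mm.
The rigid supports impose zero overall length change; the single axial force P common to all segments must satisfy P Σ Lᵢ/(AᵢEᵢ) = δ_free.
The series flexibility is Σ Lᵢ/(AᵢEᵢ) = 600/(1275×46×10³) + 475/(725×117×10³) + 800/(2475×116×10³) = 1.862×10⁻⁵ mm/N.
P = 4.867 / 1.862×10⁻⁵ = 261400 N = 261.4 kN, compressive.

P ≈ 261 kN (compressive)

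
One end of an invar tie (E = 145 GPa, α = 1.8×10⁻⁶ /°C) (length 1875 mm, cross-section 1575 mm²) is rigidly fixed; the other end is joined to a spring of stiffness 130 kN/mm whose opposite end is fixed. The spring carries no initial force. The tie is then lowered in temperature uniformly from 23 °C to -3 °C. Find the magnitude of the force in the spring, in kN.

Free thermal contraction: δ_free = αΔT L = 1.8×10⁻⁶ × 26 × 1875 = 0.08775 mm.
With a force P in the spring, the elastic change of the tie is PL/(AE) and that of the spring is P/k; compatibility requires their sum to equal δ_free.
So P = δ_free / [L/(AE) + 1/k] = 0.08775 / [ 1875/(1575×145×10³) + 1/(130×10³) ].
P = 0.08775 / 1.59×10⁻⁵ = 5518 N.

P ≈ 5.52 kN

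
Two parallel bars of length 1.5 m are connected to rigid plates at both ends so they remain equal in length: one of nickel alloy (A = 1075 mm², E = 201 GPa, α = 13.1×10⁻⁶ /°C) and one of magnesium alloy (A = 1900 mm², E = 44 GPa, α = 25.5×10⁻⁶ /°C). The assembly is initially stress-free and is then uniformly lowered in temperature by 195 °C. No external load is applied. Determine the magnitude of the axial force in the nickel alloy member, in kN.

Equilibrium of a rigid end plate with no external load gives equal and opposite internal forces ±P in the two members. Since α_{magnesium alloy} > α_{nickel alloy}, cooling drives the magnesium alloy into tension and the nickel alloy into compression.
Setting the final lengths equal and cancelling L: (α₁ − α₂)ΔT = P/(A₁E₁) + P/(A₂E₂).
|α₁ − α₂|·ΔT = 12.4×10⁻⁶ × 195 = 0.002418.
1/(A₁E₁) + 1/(A₂E₂) = 1/(1075×201×10³) + 1/(1900×44×10³) = 1.659×10⁻⁸ N⁻¹.
P = 0.002418 / 1.659×10⁻⁸ = 145800 N = 145.8 kN.

P ≈ 146 kN (compressive in the nickel alloy)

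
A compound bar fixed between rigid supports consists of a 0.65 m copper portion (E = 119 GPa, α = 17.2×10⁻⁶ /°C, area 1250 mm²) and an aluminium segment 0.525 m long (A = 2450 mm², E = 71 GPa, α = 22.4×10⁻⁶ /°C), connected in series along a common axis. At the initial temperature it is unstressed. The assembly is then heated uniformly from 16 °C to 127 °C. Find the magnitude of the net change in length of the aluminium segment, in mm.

|ΔL| ≈ 0.265 mm

With the walls removed the bar would change length by δ_free = Σ αᵢΔT Lᵢ = 17.2×10⁻⁶×111×650 + 22.4×10⁻⁶×111×525 = 2.546 mm.
The walls prevent any net length change, so an axial force P (same in every segment) develops. Compatibility: P · Σ Lᵢ/(AᵢEᵢ) = δ_free.
Σ Lᵢ/(AᵢEᵢ) = 650/(1250×119×10³) + 525/(2450×71×10³) = 7.388×10⁻⁶ mm/N.
Hence P = δ_free / Σ(L/AE) = 2.546/7.388×10⁻⁶ = 344.7 kN (compressive).
For the aluminium segment, free thermal change = 22.4×10⁻⁶×111×525 = 1.305 mm and elastic change from P = 344700×525/(2450×71×10³) = 1.04 mm; these oppose, so the net change is 0.265 mm (segment lengthens).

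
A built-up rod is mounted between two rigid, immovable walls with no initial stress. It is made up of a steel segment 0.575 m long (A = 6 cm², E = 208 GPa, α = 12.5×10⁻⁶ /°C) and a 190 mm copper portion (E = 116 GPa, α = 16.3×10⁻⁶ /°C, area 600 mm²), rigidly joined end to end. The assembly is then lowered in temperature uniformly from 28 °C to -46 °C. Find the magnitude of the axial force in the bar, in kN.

Free thermal contraction of the whole bar: Σ αᵢΔT Lᵢ = 12.5×10⁻⁶×74×575 + 16.3×10⁻⁶×74×190 = 0.7611 mm.
Since the ends are fixed, an axial force P builds up, equal in every segment, with P · Σ Lᵢ/(AᵢEᵢ) = δ_free.
Σ Lᵢ/(AᵢEᵢ) = 575/(600×208×10³) + 190/(600×116×10³) = 7.337×10⁻⁶ mm/N.
Hence P = δ_free / Σ(L/AE) = 0.7611/7.337×10⁻⁶ = 103.7 kN (tensile).

P ≈ 104 kN (tensile)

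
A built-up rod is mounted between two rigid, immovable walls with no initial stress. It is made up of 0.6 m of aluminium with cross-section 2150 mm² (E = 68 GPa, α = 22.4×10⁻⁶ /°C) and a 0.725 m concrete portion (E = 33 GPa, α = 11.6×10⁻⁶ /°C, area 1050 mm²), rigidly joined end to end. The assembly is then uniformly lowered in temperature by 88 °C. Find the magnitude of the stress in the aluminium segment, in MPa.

σ ≈ 35.7 MPa (tensile)

If the supports were absent, the total length change would be Σ αᵢΔT Lᵢ = 22.4×10⁻⁶×88×600 + 11.6×10⁻⁶×88×725 = 1.923 mm.
Since the ends are fixed, an axial force P builds up, equal in every segment, with P · Σ Lᵢ/(AᵢEᵢ) = δ_free.
Σ Lᵢ/(AᵢEᵢ) = 600/(2150×68×10³) + 725/(1050×33×10³) = 2.503×10⁻⁵ mm/N.
So P = 1.923 / 2.503×10⁻⁵ = 76.83 kN, tensile.
σ_{aluminium} = P / A = 76830 / 2150 = 35.73 MPa.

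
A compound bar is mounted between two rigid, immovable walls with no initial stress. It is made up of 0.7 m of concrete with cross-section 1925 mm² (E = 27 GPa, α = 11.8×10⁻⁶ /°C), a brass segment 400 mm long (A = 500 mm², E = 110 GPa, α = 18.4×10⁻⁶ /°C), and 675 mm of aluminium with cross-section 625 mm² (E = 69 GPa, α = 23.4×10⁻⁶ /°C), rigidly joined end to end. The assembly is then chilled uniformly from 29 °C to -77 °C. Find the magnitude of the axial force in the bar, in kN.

If the supports were absent, the total length change would be Σ αᵢΔT Lᵢ = 11.8×10⁻⁶×106×700 + 18.4×10⁻⁶×106×400 + 23.4×10⁻⁶×106×675 = 3.33 mm.
The rigid supports impose zero overall length change; the single axial force P common to all segments must satisfy P Σ Lᵢ/(AᵢEᵢ) = δ_free.
The series flexibility is Σ Lᵢ/(AᵢEᵢ) = 700/(1925×27×10³) + 400/(500×110×10³) + 675/(625×69×10³) = 3.639×10⁻⁵ mm/N.
Hence P = δ_free / Σ(L/AE) = 3.33/3.639×10⁻⁵ = 91.5 kN (tensile).

P ≈ 91.5 kN (tensile)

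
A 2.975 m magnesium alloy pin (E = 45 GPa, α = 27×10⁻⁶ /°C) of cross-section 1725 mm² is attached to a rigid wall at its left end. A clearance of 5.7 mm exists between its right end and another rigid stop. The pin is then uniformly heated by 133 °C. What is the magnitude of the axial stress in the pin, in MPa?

If the wall were absent the pin would grow by αΔT L = 27×10⁻⁶ × 133 × 2975 = 10.68 mm.
This exceeds the 5.7 mm gap, so the wall pushes back. The portion of expansion that must be recovered elastically is δ_free − gap = 10.68 − 5.7 = 4.983 mm.
That suppressed elongation corresponds to σ = E·Δ/L = 45×10³ × 4.983/2975 = 75.38 MPa.

σ ≈ 75.4 MPa (compressive)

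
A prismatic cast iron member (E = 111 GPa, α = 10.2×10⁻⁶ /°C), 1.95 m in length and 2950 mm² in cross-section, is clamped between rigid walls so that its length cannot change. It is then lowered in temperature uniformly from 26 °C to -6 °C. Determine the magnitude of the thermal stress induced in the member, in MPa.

With length fixed, the mechanical strain must cancel the thermal strain αΔT = 10.2×10⁻⁶ × 32 = 326.4×10⁻⁶.
The stress required to suppress this strain is σ = Eε = 111×10³ × 326.4×10⁻⁶ = 36.23 MPa, tensile since the member is trying to contract.

σ ≈ 36.2 MPa (tensile)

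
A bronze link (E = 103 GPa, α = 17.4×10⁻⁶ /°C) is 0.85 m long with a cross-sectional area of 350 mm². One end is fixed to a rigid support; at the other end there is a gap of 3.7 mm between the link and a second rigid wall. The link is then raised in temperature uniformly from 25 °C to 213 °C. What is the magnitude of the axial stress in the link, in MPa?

Unrestrained expansion: δ_free = αΔT L = 17.4×10⁻⁶ × 188 × 850 = 2.781 mm.
Since δ_free = 2.78 mm is less than the 3.7 mm gap, the link never touches the wall. No axial force develops.

σ ≈ 0 MPa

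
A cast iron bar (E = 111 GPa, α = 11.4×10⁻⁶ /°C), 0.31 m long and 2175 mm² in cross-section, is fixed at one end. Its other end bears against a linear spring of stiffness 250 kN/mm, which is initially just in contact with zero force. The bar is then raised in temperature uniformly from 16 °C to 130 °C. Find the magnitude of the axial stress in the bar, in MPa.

σ ≈ 35.1 MPa (compressive)

If the spring were absent the bar would lengthen by αΔT L = 11.4×10⁻⁶ × 114 × 310 = 0.4029 mm.
Let P be the compressive force at the spring. The bar shortens elastically by PL/(AE) and the spring compresses by P/k; together these equal δ_free.
P [ L/(AE) + 1/k ] = δ_free → P [ 310/(2175×111×10³) + 1/(250×10³) ] = 0.4029.
P = 0.4029 / 5.284×10⁻⁶ = 76240 N.
σ = P/A = 76240/2175 = 35.05 MPa.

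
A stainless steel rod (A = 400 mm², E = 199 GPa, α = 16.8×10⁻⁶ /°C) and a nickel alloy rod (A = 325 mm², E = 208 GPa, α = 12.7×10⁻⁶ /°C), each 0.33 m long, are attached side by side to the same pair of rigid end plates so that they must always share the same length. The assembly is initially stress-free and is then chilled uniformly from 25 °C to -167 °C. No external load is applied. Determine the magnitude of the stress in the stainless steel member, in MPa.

σ ≈ 71.9 MPa (tensile)

The stainless steel has the larger α, so on cooling it would change length more than the nickel alloy if both were free. The rigid plates force a common final length, so the stainless steel is put into tension and the nickel alloy into compression, with equal and opposite forces P (no external load).
Compatibility of the two members (thermal + elastic change equal): (α₁ − α₂)ΔT = P·[1/(A₁E₁) + 1/(A₂E₂)].
|α₁ − α₂|·ΔT = 4.1×10⁻⁶ × 192 = 0.0007872.
1/(A₁E₁) + 1/(A₂E₂) = 1/(400×199×10³) + 1/(325×208×10³) = 2.736×10⁻⁸ N⁻¹.
P = 0.0007872 / 2.736×10⁻⁸ = 28780 N = 28.78 kN.
σ_{stainless steel} = P/A₁ = 28780/400 = 71.94 MPa, tensile.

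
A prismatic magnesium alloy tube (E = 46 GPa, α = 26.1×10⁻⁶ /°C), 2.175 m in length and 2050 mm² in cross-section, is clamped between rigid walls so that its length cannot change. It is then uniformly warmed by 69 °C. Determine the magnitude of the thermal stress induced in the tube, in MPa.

σ ≈ 82.8 MPa (compressive)

The supports are rigid, so the total axial strain is zero. The restrained thermal strain is ε = αΔT = 26.1×10⁻⁶ × 69 = 1800.9×10⁻⁶.
σ = EαΔT = 46×10³ × 26.1×10⁻⁶ × 69 = 82.84 MPa (compressive; the tube is trying to expand).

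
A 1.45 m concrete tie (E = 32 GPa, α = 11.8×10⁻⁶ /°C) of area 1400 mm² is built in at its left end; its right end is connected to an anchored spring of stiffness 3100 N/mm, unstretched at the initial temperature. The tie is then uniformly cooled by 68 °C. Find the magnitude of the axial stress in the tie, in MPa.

σ ≈ 2.34 MPa (tensile)

The unrestrained thermal change is αΔT L = 11.8×10⁻⁶ × 68 × 1450 = 1.163 mm.
With a force P in the spring, the elastic change of the tie is PL/(AE) and that of the spring is P/k; compatibility requires their sum to equal δ_free.
P [ L/(AE) + 1/k ] = δ_free → P [ 1450/(1400×32×10³) + 1/(3100) ] = 1.163.
P = 1.163 / 0.0003549 = 3278 N.
σ = P/A = 3278/1400 = 2.341 MPa.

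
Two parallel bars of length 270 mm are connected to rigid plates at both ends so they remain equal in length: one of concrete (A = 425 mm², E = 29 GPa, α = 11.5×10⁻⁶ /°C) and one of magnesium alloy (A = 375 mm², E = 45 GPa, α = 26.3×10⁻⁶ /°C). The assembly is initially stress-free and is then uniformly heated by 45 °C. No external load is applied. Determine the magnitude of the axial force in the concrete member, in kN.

The magnesium alloy has the larger α, so on heating it would change length more than the concrete if both were free. The rigid plates force a common final length, so the magnesium alloy is put into compression and the concrete into tension, with equal and opposite forces P (no external load).
Compatibility of the two members (thermal + elastic change equal): (α₁ − α₂)ΔT = P·[1/(A₁E₁) + 1/(A₂E₂)].
|α₁ − α₂|·ΔT = 14.8×10⁻⁶ × 45 = 0.000666.
1/(A₁E₁) + 1/(A₂E₂) = 1/(425×29×10³) + 1/(375×45×10³) = 1.404×10⁻⁷ N⁻¹.
So P = 0.000666 / 1.404×10⁻⁷ = 4.744 kN.

P ≈ 4.74 kN (tensile in the concrete)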